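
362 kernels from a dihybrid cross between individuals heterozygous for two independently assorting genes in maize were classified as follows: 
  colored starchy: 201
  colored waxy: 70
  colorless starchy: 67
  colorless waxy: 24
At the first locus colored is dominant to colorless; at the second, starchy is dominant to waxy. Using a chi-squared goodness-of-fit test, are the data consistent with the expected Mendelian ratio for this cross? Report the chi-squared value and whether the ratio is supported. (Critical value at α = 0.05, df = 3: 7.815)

0.195; consistent

A dihybrid F₂ with independent assortment and complete dominance at both loci gives a 9:3:3:1 phenotypic ratio.
Total ratio parts = 16. Expected numbers out of 362:
  colored starchy: 362 × 9/16 = 203.625
  colored waxy: 362 × 3/16 = 67.875
  colorless starchy: 362 × 3/16 = 67.875
  colorless waxy: 362 × 1/16 = 22.625
χ² = Σ (O − E)² / E
  colored starchy: (201 − 203.625)² / 203.625 = 0.0338
  colored waxy: (70 − 67.875)² / 67.875 = 0.0665
  colorless starchy: (67 − 67.875)² / 67.875 = 0.0113
  colorless waxy: (24 − 22.625)² / 22.625 = 0.0836
χ² = 0.0338 + 0.0665 + 0.0113 + 0.0836 = 0.1952 ≈ 0.195
Degrees of freedom = 4 − 1 = 3; critical value at α = 0.05 is 7.815.
Since 0.195 < 7.815, we fail to reject the null hypothesis — the data are consistent with the 9:3:3:1 ratio.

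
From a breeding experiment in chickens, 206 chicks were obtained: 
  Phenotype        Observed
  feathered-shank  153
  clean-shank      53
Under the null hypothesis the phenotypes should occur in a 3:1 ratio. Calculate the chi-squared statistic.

0.058

Total ratio parts = 4. Expected numbers out of 206:
  feathered-shank: 206 × 3/4 = 154.5
  clean-shank: 206 × 1/4 = 51.5
χ² = Σ (O − E)² / E
  feathered-shank: (153 − 154.5)² / 154.5 = 0.0146
  clean-shank: (53 − 51.5)² / 51.5 = 0.0437
χ² = 0.0146 + 0.0437 = 0.0583 ≈ 0.058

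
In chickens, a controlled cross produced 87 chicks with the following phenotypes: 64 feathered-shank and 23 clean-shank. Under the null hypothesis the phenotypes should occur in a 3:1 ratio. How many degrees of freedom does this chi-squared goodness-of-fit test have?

1

A goodness-of-fit test with 2 phenotype classes has df = 2 − 1 = 1.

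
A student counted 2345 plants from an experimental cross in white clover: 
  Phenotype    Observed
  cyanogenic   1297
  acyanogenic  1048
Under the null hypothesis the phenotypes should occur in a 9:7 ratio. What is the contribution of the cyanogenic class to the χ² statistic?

0.369

The 9:7 ratio has 16 parts, so with N = 2345 the expected counts are:
  cyanogenic: 2345 × 9/16 = 1319.0625
  acyanogenic: 2345 × 7/16 = 1025.9375
Contribution of cyanogenic: (1297 − 1319.0625)² / 1319.0625 = 0.3690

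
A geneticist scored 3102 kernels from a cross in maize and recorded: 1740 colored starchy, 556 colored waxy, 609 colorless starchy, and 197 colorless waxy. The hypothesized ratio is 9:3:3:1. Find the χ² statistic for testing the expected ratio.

2.481

Under the 9:3:3:1 hypothesis (Σ ratio = 16, N = 3102):
  colored starchy: 3102 × 9/16 = 1744.875
  colored waxy: 3102 × 3/16 = 581.625
  colorless starchy: 3102 × 3/16 = 581.625
  colorless waxy: 3102 × 1/16 = 193.875
χ² = Σ (O − E)² / E
  colored starchy: (1740 − 1744.875)² / 1744.875 = 0.0136
  colored waxy: (556 − 581.625)² / 581.625 = 1.1290
  colorless starchy: (609 − 581.625)² / 581.625 = 1.2884
  colorless waxy: (197 − 193.875)² / 193.875 = 0.0504
χ² = 0.0136 + 1.1290 + 1.2884 + 0.0504 = 2.4814 ≈ 2.481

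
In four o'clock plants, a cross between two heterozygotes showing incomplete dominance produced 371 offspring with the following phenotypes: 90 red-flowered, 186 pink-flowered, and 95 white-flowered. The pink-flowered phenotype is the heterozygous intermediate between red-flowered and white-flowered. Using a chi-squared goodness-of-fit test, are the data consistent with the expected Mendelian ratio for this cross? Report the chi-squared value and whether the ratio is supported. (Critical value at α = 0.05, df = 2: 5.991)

0.137; consistent

With incomplete dominance, a heterozygote × heterozygote cross gives a 1:2:1 phenotypic ratio.
Expected counts for N = 371 under a 1:2:1 ratio (total parts = 4):
  red-flowered: 371 × 1/4 = 92.75
  pink-flowered: 371 × 2/4 = 185.5
  white-flowered: 371 × 1/4 = 92.75
χ² = Σ (O − E)² / E
  red-flowered: (90 − 92.75)² / 92.75 = 0.0815
  pink-flowered: (186 − 185.5)² / 185.5 = 0.0013
  white-flowered: (95 − 92.75)² / 92.75 = 0.0546
χ² = 0.0815 + 0.0013 + 0.0546 = 0.1374 ≈ 0.137
Degrees of freedom = 3 − 1 = 2; critical value at α = 0.05 is 5.991.
Since 0.137 < 5.991, we fail to reject the null hypothesis — the data are consistent with the 1:2:1 ratio.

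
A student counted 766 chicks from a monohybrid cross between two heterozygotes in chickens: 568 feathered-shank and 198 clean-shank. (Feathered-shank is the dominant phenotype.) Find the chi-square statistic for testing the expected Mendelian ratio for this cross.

0.294

For a monohybrid cross between heterozygotes with complete dominance, the expected phenotypic ratio is 3:1.
The 3:1 ratio has 4 parts, so with N = 766 the expected counts are:
  feathered-shank: 766 × 3/4 = 574.5
  clean-shank: 766 × 1/4 = 191.5
χ² = Σ (O − E)² / E
  feathered-shank: (568 − 574.5)² / 574.5 = 0.0735
  clean-shank: (198 − 191.5)² / 191.5 = 0.2206
χ² = 0.0735 + 0.2206 = 0.2941 ≈ 0.294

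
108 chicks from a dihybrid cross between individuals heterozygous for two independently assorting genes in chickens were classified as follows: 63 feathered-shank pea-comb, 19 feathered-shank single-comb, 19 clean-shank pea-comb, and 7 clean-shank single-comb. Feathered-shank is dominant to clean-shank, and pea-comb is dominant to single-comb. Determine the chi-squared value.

A dihybrid F₂ with independent assortment and complete dominance at both loci gives a 9:3:3:1 phenotypic ratio.
The 9:3:3:1 ratio has 16 parts, so with N = 108 the expected counts are:
  feathered-shank pea-comb: 108 × 9/16 = 60.75
  feathered-shank single-comb: 108 × 3/16 = 20.25
  clean-shank pea-comb: 108 × 3/16 = 20.25
  clean-shank single-comb: 108 × 1/16 = 6.75
χ² = Σ (O − E)² / E
  feathered-shank pea-comb: (63 − 60.75)² / 60.75 = 0.0833
  feathered-shank single-comb: (19 − 20.25)² / 20.25 = 0.0772
  clean-shank pea-comb: (19 − 20.25)² / 20.25 = 0.0772
  clean-shank single-comb: (7 − 6.75)² / 6.75 = 0.0093
χ² = 0.0833 + 0.0772 + 0.0772 + 0.0093 = 0.247

0.247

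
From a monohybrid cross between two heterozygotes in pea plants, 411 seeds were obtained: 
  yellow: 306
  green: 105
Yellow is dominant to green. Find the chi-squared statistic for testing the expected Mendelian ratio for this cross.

0.066

For a monohybrid cross between heterozygotes with complete dominance, the expected phenotypic ratio is 3:1.
Under the 3:1 hypothesis (Σ ratio = 4, N = 411):
  yellow: 411 × 3/4 = 308.25
  green: 411 × 1/4 = 102.75
χ² = Σ (O − E)² / E
  yellow: (306 − 308.25)² / 308.25 = 0.0164
  green: (105 − 102.75)² / 102.75 = 0.0493
χ² = 0.0164 + 0.0493 = 0.0657 ≈ 0.066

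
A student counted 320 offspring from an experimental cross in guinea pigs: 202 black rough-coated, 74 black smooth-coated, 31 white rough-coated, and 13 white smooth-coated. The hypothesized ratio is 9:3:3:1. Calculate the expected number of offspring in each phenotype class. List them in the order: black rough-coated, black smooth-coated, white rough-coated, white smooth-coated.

The 9:3:3:1 ratio has 16 parts, so with N = 320 the expected counts are:
  black rough-coated: 320 × 9/16 = 180
  black smooth-coated: 320 × 3/16 = 60
  white rough-coated: 320 × 3/16 = 60
  white smooth-coated: 320 × 1/16 = 20

180, 60, 60, 20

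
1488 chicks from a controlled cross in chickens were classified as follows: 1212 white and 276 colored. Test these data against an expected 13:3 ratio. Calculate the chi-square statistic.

The 13:3 ratio has 16 parts, so with N = 1488 the expected counts are:
  white: 1488 × 13/16 = 1209
  colored: 1488 × 3/16 = 279
χ² = Σ (O − E)² / E
  white: (1212 − 1209)² / 1209 = 0.0074
  colored: (276 − 279)² / 279 = 0.0323
χ² = 0.0074 + 0.0323 = 0.0397 ≈ 0.040

0.040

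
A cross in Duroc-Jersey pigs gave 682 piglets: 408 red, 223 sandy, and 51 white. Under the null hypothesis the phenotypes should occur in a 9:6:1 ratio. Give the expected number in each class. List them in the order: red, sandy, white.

Total ratio parts = 16. Expected numbers out of 682:
  red: 682 × 9/16 = 383.625
  sandy: 682 × 6/16 = 255.75
  white: 682 × 1/16 = 42.625

383.625, 255.75, 42.625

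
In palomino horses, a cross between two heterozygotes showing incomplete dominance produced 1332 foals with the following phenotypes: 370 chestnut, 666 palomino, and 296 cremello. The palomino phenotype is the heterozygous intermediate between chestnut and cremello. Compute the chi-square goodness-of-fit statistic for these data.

With incomplete dominance, a heterozygote × heterozygote cross gives a 1:2:1 phenotypic ratio.
The 1:2:1 ratio has 4 parts, so with N = 1332 the expected counts are:
  chestnut: 1332 × 1/4 = 333
  palomino: 1332 × 2/4 = 666
  cremello: 1332 × 1/4 = 333
χ² = Σ (O − E)² / E
  chestnut: (370 − 333)² / 333 = 4.1111
  palomino: (666 − 666)² / 666 = 0.0000
  cremello: (296 − 333)² / 333 = 4.1111
χ² = 4.1111 + 0.0000 + 4.1111 = 8.2222 ≈ 8.222

8.222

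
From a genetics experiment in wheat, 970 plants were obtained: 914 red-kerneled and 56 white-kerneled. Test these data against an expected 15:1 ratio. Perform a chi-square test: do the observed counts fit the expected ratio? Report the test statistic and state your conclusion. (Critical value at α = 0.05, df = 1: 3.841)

0.376; consistent

Under the 15:1 hypothesis (Σ ratio = 16, N = 970):
  red-kerneled: 970 × 15/16 = 909.375
  white-kerneled: 970 × 1/16 = 60.625
χ² = Σ (O − E)² / E
  red-kerneled: (914 − 909.375)² / 909.375 = 0.0235
  white-kerneled: (56 − 60.625)² / 60.625 = 0.3528
χ² = 0.0235 + 0.3528 = 0.3763 ≈ 0.376
Degrees of freedom = 2 − 1 = 1; critical value at α = 0.05 is 3.841.
Since 0.376 < 3.841, we fail to reject the null hypothesis — the data are consistent with the 15:1 ratio.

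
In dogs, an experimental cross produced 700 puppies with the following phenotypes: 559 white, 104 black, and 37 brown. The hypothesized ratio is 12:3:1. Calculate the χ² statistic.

Under the 12:3:1 hypothesis (Σ ratio = 16, N = 700):
  white: 700 × 12/16 = 525
  black: 700 × 3/16 = 131.25
  brown: 700 × 1/16 = 43.75
χ² = Σ (O − E)² / E
  white: (559 − 525)² / 525 = 2.2019
  black: (104 − 131.25)² / 131.25 = 5.6576
  brown: (37 − 43.75)² / 43.75 = 1.0414
χ² = 2.2019 + 5.6576 + 1.0414 = 8.9009 ≈ 8.901

8.901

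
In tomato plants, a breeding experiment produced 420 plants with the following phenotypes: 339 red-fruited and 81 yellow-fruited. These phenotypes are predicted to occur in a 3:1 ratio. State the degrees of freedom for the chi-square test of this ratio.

A goodness-of-fit test with 2 phenotype classes has df = 2 − 1 = 1.

1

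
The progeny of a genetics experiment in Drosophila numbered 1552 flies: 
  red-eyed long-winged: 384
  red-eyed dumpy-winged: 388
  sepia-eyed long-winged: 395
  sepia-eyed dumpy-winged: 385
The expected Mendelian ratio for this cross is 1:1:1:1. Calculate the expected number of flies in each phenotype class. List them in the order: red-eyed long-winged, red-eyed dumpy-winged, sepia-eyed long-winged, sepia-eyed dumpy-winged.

388, 388, 388, 388

Expected counts for N = 1552 under a 1:1:1:1 ratio (total parts = 4):
  red-eyed long-winged: 1552 × 1/4 = 388
  red-eyed dumpy-winged: 1552 × 1/4 = 388
  sepia-eyed long-winged: 1552 × 1/4 = 388
  sepia-eyed dumpy-winged: 1552 × 1/4 = 388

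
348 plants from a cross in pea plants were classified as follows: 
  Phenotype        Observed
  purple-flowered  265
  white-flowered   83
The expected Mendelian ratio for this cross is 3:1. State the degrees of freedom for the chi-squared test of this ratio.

1

A goodness-of-fit test with 2 phenotype classes has df = 2 − 1 = 1.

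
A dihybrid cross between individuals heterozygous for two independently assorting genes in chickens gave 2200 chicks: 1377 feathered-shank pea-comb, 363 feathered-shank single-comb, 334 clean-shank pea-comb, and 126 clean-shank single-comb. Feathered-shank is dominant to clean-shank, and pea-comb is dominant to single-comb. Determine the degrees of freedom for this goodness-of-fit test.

3

A dihybrid F₂ with independent assortment and complete dominance at both loci gives a 9:3:3:1 phenotypic ratio.
A goodness-of-fit test with 4 phenotype classes has df = 4 − 1 = 3.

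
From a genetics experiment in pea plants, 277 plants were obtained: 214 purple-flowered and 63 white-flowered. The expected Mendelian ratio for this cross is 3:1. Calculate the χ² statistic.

Total ratio parts = 4. Expected numbers out of 277:
  purple-flowered: 277 × 3/4 = 207.75
  white-flowered: 277 × 1/4 = 69.25
χ² = Σ (O − E)² / E
  purple-flowered: (214 − 207.75)² / 207.75 = 0.1880
  white-flowered: (63 − 69.25)² / 69.25 = 0.5641
χ² = 0.1880 + 0.5641 = 0.7521 ≈ 0.752

0.752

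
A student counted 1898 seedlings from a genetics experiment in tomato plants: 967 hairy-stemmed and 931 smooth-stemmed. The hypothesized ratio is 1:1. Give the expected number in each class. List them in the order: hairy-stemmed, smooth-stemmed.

949, 949

The 1:1 ratio has 2 parts, so with N = 1898 the expected counts are:
  hairy-stemmed: 1898 × 1/2 = 949
  smooth-stemmed: 1898 × 1/2 = 949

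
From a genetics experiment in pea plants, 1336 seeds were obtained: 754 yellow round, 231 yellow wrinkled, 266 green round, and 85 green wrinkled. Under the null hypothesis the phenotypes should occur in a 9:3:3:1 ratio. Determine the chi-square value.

The 9:3:3:1 ratio has 16 parts, so with N = 1336 the expected counts are:
  yellow round: 1336 × 9/16 = 751.5
  yellow wrinkled: 1336 × 3/16 = 250.5
  green round: 1336 × 3/16 = 250.5
  green wrinkled: 1336 × 1/16 = 83.5
χ² = Σ (O − E)² / E
  yellow round: (754 − 751.5)² / 751.5 = 0.0083
  yellow wrinkled: (231 − 250.5)² / 250.5 = 1.5180
  green round: (266 − 250.5)² / 250.5 = 0.9591
  green wrinkled: (85 − 83.5)² / 83.5 = 0.0269
χ² = 0.0083 + 1.5180 + 0.9591 + 0.0269 = 2.5123 ≈ 2.512

2.512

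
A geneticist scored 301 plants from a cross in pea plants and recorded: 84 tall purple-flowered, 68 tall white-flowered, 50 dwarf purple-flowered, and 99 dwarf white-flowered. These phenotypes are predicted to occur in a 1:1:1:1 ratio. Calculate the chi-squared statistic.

Total ratio parts = 4. Expected numbers out of 301:
  tall purple-flowered: 301 × 1/4 = 75.25
  tall white-flowered: 301 × 1/4 = 75.25
  dwarf purple-flowered: 301 × 1/4 = 75.25
  dwarf white-flowered: 301 × 1/4 = 75.25
χ² = Σ (O − E)² / E
  tall purple-flowered: (84 − 75.25)² / 75.25 = 1.0174
  tall white-flowered: (68 − 75.25)² / 75.25 = 0.6985
  dwarf purple-flowered: (50 − 75.25)² / 75.25 = 8.4726
  dwarf white-flowered: (99 − 75.25)² / 75.25 = 7.4958
χ² = 1.0174 + 0.6985 + 8.4726 + 7.4958 = 17.6843 ≈ 17.684

17.684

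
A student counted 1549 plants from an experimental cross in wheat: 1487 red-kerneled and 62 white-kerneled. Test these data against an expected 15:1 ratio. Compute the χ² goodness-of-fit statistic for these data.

Expected counts for N = 1549 under a 15:1 ratio (total parts = 16):
  red-kerneled: 1549 × 15/16 = 1452.1875
  white-kerneled: 1549 × 1/16 = 96.8125
χ² = Σ (O − E)² / E
  red-kerneled: (1487 − 1452.1875)² / 1452.1875 = 0.8345
  white-kerneled: (62 − 96.8125)² / 96.8125 = 12.5181
χ² = 0.8345 + 12.5181 = 13.3526 ≈ 13.353

13.353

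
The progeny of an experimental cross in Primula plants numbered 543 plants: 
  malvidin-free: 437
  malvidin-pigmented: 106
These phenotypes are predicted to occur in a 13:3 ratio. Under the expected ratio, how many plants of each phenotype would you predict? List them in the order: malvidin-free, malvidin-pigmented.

Under the 13:3 hypothesis (Σ ratio = 16, N = 543):
  malvidin-free: 543 × 13/16 = 441.1875
  malvidin-pigmented: 543 × 3/16 = 101.8125

441.1875, 101.8125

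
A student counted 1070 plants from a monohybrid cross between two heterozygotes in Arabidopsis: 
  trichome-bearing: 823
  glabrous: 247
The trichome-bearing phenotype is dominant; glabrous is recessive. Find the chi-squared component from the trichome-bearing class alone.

0.524

For a monohybrid cross between heterozygotes with complete dominance, the expected phenotypic ratio is 3:1.
Under the 3:1 hypothesis (Σ ratio = 4, N = 1070):
  trichome-bearing: 1070 × 3/4 = 802.5
  glabrous: 1070 × 1/4 = 267.5
Contribution of trichome-bearing: (823 − 802.5)² / 802.5 = 0.5237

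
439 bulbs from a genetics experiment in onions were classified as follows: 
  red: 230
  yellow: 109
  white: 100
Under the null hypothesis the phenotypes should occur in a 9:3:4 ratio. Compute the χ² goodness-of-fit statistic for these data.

Under the 9:3:4 hypothesis (Σ ratio = 16, N = 439):
  red: 439 × 9/16 = 246.9375
  yellow: 439 × 3/16 = 82.3125
  white: 439 × 4/16 = 109.75
χ² = Σ (O − E)² / E
  red: (230 − 246.9375)² / 246.9375 = 1.1617
  yellow: (109 − 82.3125)² / 82.3125 = 8.6527
  white: (100 − 109.75)² / 109.75 = 0.8662
χ² = 1.1617 + 8.6527 + 0.8662 = 10.6806 ≈ 10.681

10.681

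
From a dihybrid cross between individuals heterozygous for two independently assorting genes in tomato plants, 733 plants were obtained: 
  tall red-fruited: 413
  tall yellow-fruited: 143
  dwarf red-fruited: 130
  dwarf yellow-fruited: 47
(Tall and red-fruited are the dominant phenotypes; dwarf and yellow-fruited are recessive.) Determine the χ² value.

A dihybrid F₂ with independent assortment and complete dominance at both loci gives a 9:3:3:1 phenotypic ratio.
Total ratio parts = 16. Expected numbers out of 733:
  tall red-fruited: 733 × 9/16 = 412.3125
  tall yellow-fruited: 733 × 3/16 = 137.4375
  dwarf red-fruited: 733 × 3/16 = 137.4375
  dwarf yellow-fruited: 733 × 1/16 = 45.8125
χ² = Σ (O − E)² / E
  tall red-fruited: (413 − 412.3125)² / 412.3125 = 0.0011
  tall yellow-fruited: (143 − 137.4375)² / 137.4375 = 0.2251
  dwarf red-fruited: (130 − 137.4375)² / 137.4375 = 0.4025
  dwarf yellow-fruited: (47 − 45.8125)² / 45.8125 = 0.0308
χ² = 0.0011 + 0.2251 + 0.4025 + 0.0308 = 0.6595 ≈ 0.660

0.660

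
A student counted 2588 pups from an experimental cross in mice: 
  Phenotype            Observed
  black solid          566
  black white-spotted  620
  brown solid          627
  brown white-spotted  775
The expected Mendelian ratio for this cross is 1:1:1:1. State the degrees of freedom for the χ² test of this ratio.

A goodness-of-fit test with 4 phenotype classes has df = 4 − 1 = 3.

3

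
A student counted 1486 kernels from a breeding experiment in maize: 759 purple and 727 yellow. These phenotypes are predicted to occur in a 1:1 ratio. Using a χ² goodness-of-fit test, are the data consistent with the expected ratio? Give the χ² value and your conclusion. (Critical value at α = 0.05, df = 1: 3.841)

0.689; consistent

The 1:1 ratio has 2 parts, so with N = 1486 the expected counts are:
  purple: 1486 × 1/2 = 743
  yellow: 1486 × 1/2 = 743
χ² = Σ (O − E)² / E
  purple: (759 − 743)² / 743 = 0.3445
  yellow: (727 − 743)² / 743 = 0.3445
χ² = 0.3445 + 0.3445 = 0.689
Degrees of freedom = 2 − 1 = 1; critical value at α = 0.05 is 3.841.
Since 0.689 < 3.841, we fail to reject the null hypothesis — the data are consistent with the 1:1 ratio.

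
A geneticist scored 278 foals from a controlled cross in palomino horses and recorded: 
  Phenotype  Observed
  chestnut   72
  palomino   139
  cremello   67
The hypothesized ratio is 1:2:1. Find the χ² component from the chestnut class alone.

0.090

Expected counts for N = 278 under a 1:2:1 ratio (total parts = 4):
  chestnut: 278 × 1/4 = 69.5
  palomino: 278 × 2/4 = 139
  cremello: 278 × 1/4 = 69.5
Contribution of chestnut: (72 − 69.5)² / 69.5 = 0.0899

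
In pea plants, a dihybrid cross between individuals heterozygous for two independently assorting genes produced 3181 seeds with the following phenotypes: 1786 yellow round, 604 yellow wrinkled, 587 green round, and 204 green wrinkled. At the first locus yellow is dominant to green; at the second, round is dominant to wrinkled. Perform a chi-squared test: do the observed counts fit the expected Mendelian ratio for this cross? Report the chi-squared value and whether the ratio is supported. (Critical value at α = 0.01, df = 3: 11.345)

A dihybrid F₂ with independent assortment and complete dominance at both loci gives a 9:3:3:1 phenotypic ratio.
Under the 9:3:3:1 hypothesis (Σ ratio = 16, N = 3181):
  yellow round: 3181 × 9/16 = 1789.3125
  yellow wrinkled: 3181 × 3/16 = 596.4375
  green round: 3181 × 3/16 = 596.4375
  green wrinkled: 3181 × 1/16 = 198.8125
χ² = Σ (O − E)² / E
  yellow round: (1786 − 1789.3125)² / 1789.3125 = 0.0061
  yellow wrinkled: (604 − 596.4375)² / 596.4375 = 0.0959
  green round: (587 − 596.4375)² / 596.4375 = 0.1493
  green wrinkled: (204 − 198.8125)² / 198.8125 = 0.1354
χ² = 0.0061 + 0.0959 + 0.1493 + 0.1354 = 0.3867 ≈ 0.387
Degrees of freedom = 4 − 1 = 3; critical value at α = 0.01 is 11.345.
Since 0.387 < 11.345, we fail to reject the null hypothesis — the data are consistent with the 9:3:3:1 ratio.

0.387; consistent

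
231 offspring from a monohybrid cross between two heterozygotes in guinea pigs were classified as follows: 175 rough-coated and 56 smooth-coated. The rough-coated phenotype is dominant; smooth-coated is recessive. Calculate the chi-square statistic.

For a monohybrid cross between heterozygotes with complete dominance, the expected phenotypic ratio is 3:1.
The 3:1 ratio has 4 parts, so with N = 231 the expected counts are:
  rough-coated: 231 × 3/4 = 173.25
  smooth-coated: 231 × 1/4 = 57.75
χ² = Σ (O − E)² / E
  rough-coated: (175 − 173.25)² / 173.25 = 0.0177
  smooth-coated: (56 − 57.75)² / 57.75 = 0.0530
χ² = 0.0177 + 0.0530 = 0.0707 ≈ 0.071

0.071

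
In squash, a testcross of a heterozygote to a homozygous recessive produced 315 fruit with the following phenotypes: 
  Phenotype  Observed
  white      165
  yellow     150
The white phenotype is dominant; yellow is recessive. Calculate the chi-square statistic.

0.714

A testcross of a heterozygote (Aa × aa) gives a 1:1 phenotypic ratio.
The 1:1 ratio has 2 parts, so with N = 315 the expected counts are:
  white: 315 × 1/2 = 157.5
  yellow: 315 × 1/2 = 157.5
χ² = Σ (O − E)² / E
  white: (165 − 157.5)² / 157.5 = 0.3571
  yellow: (150 − 157.5)² / 157.5 = 0.3571
χ² = 0.3571 + 0.3571 = 0.7142 ≈ 0.714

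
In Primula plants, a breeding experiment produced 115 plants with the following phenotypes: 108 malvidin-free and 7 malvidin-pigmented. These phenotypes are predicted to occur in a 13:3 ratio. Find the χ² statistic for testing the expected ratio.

Under the 13:3 hypothesis (Σ ratio = 16, N = 115):
  malvidin-free: 115 × 13/16 = 93.4375
  malvidin-pigmented: 115 × 3/16 = 21.5625
χ² = Σ (O − E)² / E
  malvidin-free: (108 − 93.4375)² / 93.4375 = 2.2696
  malvidin-pigmented: (7 − 21.5625)² / 21.5625 = 9.8350
χ² = 2.2696 + 9.8350 = 12.1046 ≈ 12.105

12.105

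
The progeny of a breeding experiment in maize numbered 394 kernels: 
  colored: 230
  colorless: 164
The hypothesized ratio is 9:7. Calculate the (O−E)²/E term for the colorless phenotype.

The 9:7 ratio has 16 parts, so with N = 394 the expected counts are:
  colored: 394 × 9/16 = 221.625
  colorless: 394 × 7/16 = 172.375
Contribution of colorless: (164 − 172.375)² / 172.375 = 0.4069

0.407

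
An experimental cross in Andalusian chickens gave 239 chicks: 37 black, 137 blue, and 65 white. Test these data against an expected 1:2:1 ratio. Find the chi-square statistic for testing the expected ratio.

Total ratio parts = 4. Expected numbers out of 239:
  black: 239 × 1/4 = 59.75
  blue: 239 × 2/4 = 119.5
  white: 239 × 1/4 = 59.75
χ² = Σ (O − E)² / E
  black: (37 − 59.75)² / 59.75 = 8.6621
  blue: (137 − 119.5)² / 119.5 = 2.5628
  white: (65 − 59.75)² / 59.75 = 0.4613
χ² = 8.6621 + 2.5628 + 0.4613 = 11.6862 ≈ 11.686

11.686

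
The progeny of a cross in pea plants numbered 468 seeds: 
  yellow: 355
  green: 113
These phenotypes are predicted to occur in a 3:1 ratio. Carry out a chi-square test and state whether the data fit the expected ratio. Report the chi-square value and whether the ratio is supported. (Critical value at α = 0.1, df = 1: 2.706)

Total ratio parts = 4. Expected numbers out of 468:
  yellow: 468 × 3/4 = 351
  green: 468 × 1/4 = 117
χ² = Σ (O − E)² / E
  yellow: (355 − 351)² / 351 = 0.0456
  green: (113 − 117)² / 117 = 0.1368
χ² = 0.0456 + 0.1368 = 0.1824 ≈ 0.182
Degrees of freedom = 2 − 1 = 1; critical value at α = 0.1 is 2.706.
Since 0.182 < 2.706, we fail to reject the null hypothesis — the data are consistent with the 3:1 ratio.

0.182; consistent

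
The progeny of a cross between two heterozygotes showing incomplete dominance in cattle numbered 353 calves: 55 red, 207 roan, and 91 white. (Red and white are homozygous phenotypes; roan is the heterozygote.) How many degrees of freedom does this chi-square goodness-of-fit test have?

2

With incomplete dominance, a heterozygote × heterozygote cross gives a 1:2:1 phenotypic ratio.
A goodness-of-fit test with 3 phenotype classes has df = 3 − 1 = 2.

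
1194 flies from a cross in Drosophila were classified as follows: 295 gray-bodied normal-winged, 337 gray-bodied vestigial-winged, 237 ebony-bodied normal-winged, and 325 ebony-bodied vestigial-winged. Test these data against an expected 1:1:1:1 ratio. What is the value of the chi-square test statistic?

20.030

Expected counts for N = 1194 under a 1:1:1:1 ratio (total parts = 4):
  gray-bodied normal-winged: 1194 × 1/4 = 298.5
  gray-bodied vestigial-winged: 1194 × 1/4 = 298.5
  ebony-bodied normal-winged: 1194 × 1/4 = 298.5
  ebony-bodied vestigial-winged: 1194 × 1/4 = 298.5
χ² = Σ (O − E)² / E
  gray-bodied normal-winged: (295 − 298.5)² / 298.5 = 0.0410
  gray-bodied vestigial-winged: (337 − 298.5)² / 298.5 = 4.9657
  ebony-bodied normal-winged: (237 − 298.5)² / 298.5 = 12.6709
  ebony-bodied vestigial-winged: (325 − 298.5)² / 298.5 = 2.3526
χ² = 0.0410 + 4.9657 + 12.6709 + 2.3526 = 20.0302 ≈ 20.030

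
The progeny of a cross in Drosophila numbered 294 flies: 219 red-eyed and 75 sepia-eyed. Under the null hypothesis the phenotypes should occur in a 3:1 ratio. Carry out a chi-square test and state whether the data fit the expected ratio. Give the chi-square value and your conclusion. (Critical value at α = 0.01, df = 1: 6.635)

The 3:1 ratio has 4 parts, so with N = 294 the expected counts are:
  red-eyed: 294 × 3/4 = 220.5
  sepia-eyed: 294 × 1/4 = 73.5
χ² = Σ (O − E)² / E
  red-eyed: (219 − 220.5)² / 220.5 = 0.0102
  sepia-eyed: (75 − 73.5)² / 73.5 = 0.0306
χ² = 0.0102 + 0.0306 = 0.0408 ≈ 0.041
Degrees of freedom = 2 − 1 = 1; critical value at α = 0.01 is 6.635.
Since 0.041 < 6.635, we fail to reject the null hypothesis — the data are consistent with the 3:1 ratio.

0.041; consistent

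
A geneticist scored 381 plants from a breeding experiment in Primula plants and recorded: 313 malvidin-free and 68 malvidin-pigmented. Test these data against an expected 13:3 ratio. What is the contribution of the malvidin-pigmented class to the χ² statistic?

0.165

Under the 13:3 hypothesis (Σ ratio = 16, N = 381):
  malvidin-free: 381 × 13/16 = 309.5625
  malvidin-pigmented: 381 × 3/16 = 71.4375
Contribution of malvidin-pigmented: (68 − 71.4375)² / 71.4375 = 0.1654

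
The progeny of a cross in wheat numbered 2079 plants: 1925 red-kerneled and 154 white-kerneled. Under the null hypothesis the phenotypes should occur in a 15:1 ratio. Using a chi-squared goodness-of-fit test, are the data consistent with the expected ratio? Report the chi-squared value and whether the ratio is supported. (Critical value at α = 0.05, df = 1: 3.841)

Total ratio parts = 16. Expected numbers out of 2079:
  red-kerneled: 2079 × 15/16 = 1949.0625
  white-kerneled: 2079 × 1/16 = 129.9375
χ² = Σ (O − E)² / E
  red-kerneled: (1925 − 1949.0625)² / 1949.0625 = 0.2971
  white-kerneled: (154 − 129.9375)² / 129.9375 = 4.4560
χ² = 0.2971 + 4.4560 = 4.7531 ≈ 4.753
Degrees of freedom = 2 − 1 = 1; critical value at α = 0.05 is 3.841.
Since 4.753 > 3.841, we reject the null hypothesis — the data do not fit the 15:1 ratio.

4.753; not consistent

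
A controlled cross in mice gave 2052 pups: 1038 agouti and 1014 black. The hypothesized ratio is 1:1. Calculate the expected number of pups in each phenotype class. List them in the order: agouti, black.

1026, 1026

Expected counts for N = 2052 under a 1:1 ratio (total parts = 2):
  agouti: 2052 × 1/2 = 1026
  black: 2052 × 1/2 = 1026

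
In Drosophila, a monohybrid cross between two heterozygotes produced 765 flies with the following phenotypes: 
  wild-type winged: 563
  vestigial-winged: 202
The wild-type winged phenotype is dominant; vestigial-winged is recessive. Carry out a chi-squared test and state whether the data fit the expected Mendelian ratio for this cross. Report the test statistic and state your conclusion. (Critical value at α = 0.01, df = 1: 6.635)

For a monohybrid cross between heterozygotes with complete dominance, the expected phenotypic ratio is 3:1.
Under the 3:1 hypothesis (Σ ratio = 4, N = 765):
  wild-type winged: 765 × 3/4 = 573.75
  vestigial-winged: 765 × 1/4 = 191.25
χ² = Σ (O − E)² / E
  wild-type winged: (563 − 573.75)² / 573.75 = 0.2014
  vestigial-winged: (202 − 191.25)² / 191.25 = 0.6042
χ² = 0.2014 + 0.6042 = 0.8056 ≈ 0.806
Degrees of freedom = 2 − 1 = 1; critical value at α = 0.01 is 6.635.
Since 0.806 < 6.635, we fail to reject the null hypothesis — the data are consistent with the 3:1 ratio.

0.806; consistent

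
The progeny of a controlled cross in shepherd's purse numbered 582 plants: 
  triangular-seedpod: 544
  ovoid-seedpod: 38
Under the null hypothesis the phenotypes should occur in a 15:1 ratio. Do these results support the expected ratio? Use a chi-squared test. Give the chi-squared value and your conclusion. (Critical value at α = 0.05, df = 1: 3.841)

Total ratio parts = 16. Expected numbers out of 582:
  triangular-seedpod: 582 × 15/16 = 545.625
  ovoid-seedpod: 582 × 1/16 = 36.375
χ² = Σ (O − E)² / E
  triangular-seedpod: (544 − 545.625)² / 545.625 = 0.0048
  ovoid-seedpod: (38 − 36.375)² / 36.375 = 0.0726
χ² = 0.0048 + 0.0726 = 0.0774 ≈ 0.077
Degrees of freedom = 2 − 1 = 1; critical value at α = 0.05 is 3.841.
Since 0.077 < 3.841, we fail to reject the null hypothesis — the data are consistent with the 15:1 ratio.

0.077; consistent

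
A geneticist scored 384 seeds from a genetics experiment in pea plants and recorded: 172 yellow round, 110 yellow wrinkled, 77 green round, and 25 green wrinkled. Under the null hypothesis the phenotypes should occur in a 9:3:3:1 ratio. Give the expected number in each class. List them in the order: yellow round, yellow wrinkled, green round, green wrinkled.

216, 72, 72, 24

The 9:3:3:1 ratio has 16 parts, so with N = 384 the expected counts are:
  yellow round: 384 × 9/16 = 216
  yellow wrinkled: 384 × 3/16 = 72
  green round: 384 × 3/16 = 72
  green wrinkled: 384 × 1/16 = 24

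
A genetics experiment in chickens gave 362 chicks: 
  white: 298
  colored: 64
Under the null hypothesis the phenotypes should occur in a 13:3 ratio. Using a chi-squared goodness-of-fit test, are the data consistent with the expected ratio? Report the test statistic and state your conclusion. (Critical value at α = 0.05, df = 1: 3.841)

0.272; consistent

The 13:3 ratio has 16 parts, so with N = 362 the expected counts are:
  white: 362 × 13/16 = 294.125
  colored: 362 × 3/16 = 67.875
χ² = Σ (O − E)² / E
  white: (298 − 294.125)² / 294.125 = 0.0511
  colored: (64 − 67.875)² / 67.875 = 0.2212
χ² = 0.0511 + 0.2212 = 0.2723 ≈ 0.272
Degrees of freedom = 2 − 1 = 1; critical value at α = 0.05 is 3.841.
Since 0.272 < 3.841, we fail to reject the null hypothesis — the data are consistent with the 13:3 ratio.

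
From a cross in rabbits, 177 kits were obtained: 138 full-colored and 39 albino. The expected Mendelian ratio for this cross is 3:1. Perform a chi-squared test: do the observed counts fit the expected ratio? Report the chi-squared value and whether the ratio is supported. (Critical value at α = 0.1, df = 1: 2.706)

0.831; consistent

The 3:1 ratio has 4 parts, so with N = 177 the expected counts are:
  full-colored: 177 × 3/4 = 132.75
  albino: 177 × 1/4 = 44.25
χ² = Σ (O − E)² / E
  full-colored: (138 − 132.75)² / 132.75 = 0.2076
  albino: (39 − 44.25)² / 44.25 = 0.6229
χ² = 0.2076 + 0.6229 = 0.8305 ≈ 0.831
Degrees of freedom = 2 − 1 = 1; critical value at α = 0.1 is 2.706.
Since 0.831 < 2.706, we fail to reject the null hypothesis — the data are consistent with the 3:1 ratio.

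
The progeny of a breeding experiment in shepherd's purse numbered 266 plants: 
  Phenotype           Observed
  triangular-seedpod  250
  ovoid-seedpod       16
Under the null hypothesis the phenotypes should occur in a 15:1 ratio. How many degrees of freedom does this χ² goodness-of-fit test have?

1

A goodness-of-fit test with 2 phenotype classes has df = 2 − 1 = 1.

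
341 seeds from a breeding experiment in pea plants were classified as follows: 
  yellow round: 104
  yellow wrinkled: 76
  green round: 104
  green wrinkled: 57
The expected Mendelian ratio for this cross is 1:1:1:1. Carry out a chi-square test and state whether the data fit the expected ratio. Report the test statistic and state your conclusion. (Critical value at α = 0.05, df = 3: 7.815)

18.613; not consistent

Total ratio parts = 4. Expected numbers out of 341:
  yellow round: 341 × 1/4 = 85.25
  yellow wrinkled: 341 × 1/4 = 85.25
  green round: 341 × 1/4 = 85.25
  green wrinkled: 341 × 1/4 = 85.25
χ² = Σ (O − E)² / E
  yellow round: (104 − 85.25)² / 85.25 = 4.1239
  yellow wrinkled: (76 − 85.25)² / 85.25 = 1.0037
  green round: (104 − 85.25)² / 85.25 = 4.1239
  green wrinkled: (57 − 85.25)² / 85.25 = 9.3614
χ² = 4.1239 + 1.0037 + 4.1239 + 9.3614 = 18.6129 ≈ 18.613
Degrees of freedom = 4 − 1 = 3; critical value at α = 0.05 is 7.815.
Since 18.613 > 7.815, we reject the null hypothesis — the data do not fit the 1:1:1:1 ratio.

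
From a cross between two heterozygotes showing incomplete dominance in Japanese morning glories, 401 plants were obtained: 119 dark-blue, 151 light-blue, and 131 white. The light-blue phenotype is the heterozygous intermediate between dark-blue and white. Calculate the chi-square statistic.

25.160

With incomplete dominance, a heterozygote × heterozygote cross gives a 1:2:1 phenotypic ratio.
Total ratio parts = 4. Expected numbers out of 401:
  dark-blue: 401 × 1/4 = 100.25
  light-blue: 401 × 2/4 = 200.5
  white: 401 × 1/4 = 100.25
χ² = Σ (O − E)² / E
  dark-blue: (119 − 100.25)² / 100.25 = 3.5069
  light-blue: (151 − 200.5)² / 200.5 = 12.2207
  white: (131 − 100.25)² / 100.25 = 9.4320
χ² = 3.5069 + 12.2207 + 9.4320 = 25.1596 ≈ 25.160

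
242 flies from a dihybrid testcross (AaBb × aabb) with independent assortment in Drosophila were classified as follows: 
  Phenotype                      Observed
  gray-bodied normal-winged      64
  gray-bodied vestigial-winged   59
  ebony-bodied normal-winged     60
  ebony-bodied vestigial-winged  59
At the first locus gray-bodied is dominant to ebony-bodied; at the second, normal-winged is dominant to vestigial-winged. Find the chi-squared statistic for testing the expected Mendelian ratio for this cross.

A dihybrid testcross with independent assortment gives a 1:1:1:1 ratio.
Total ratio parts = 4. Expected numbers out of 242:
  gray-bodied normal-winged: 242 × 1/4 = 60.5
  gray-bodied vestigial-winged: 242 × 1/4 = 60.5
  ebony-bodied normal-winged: 242 × 1/4 = 60.5
  ebony-bodied vestigial-winged: 242 × 1/4 = 60.5
χ² = Σ (O − E)² / E
  gray-bodied normal-winged: (64 − 60.5)² / 60.5 = 0.2025
  gray-bodied vestigial-winged: (59 − 60.5)² / 60.5 = 0.0372
  ebony-bodied normal-winged: (60 − 60.5)² / 60.5 = 0.0041
  ebony-bodied vestigial-winged: (59 − 60.5)² / 60.5 = 0.0372
χ² = 0.2025 + 0.0372 + 0.0041 + 0.0372 = 0.281

0.281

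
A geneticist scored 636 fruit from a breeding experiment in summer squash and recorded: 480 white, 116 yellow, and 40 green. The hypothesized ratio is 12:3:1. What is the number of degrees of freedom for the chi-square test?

A goodness-of-fit test with 3 phenotype classes has df = 3 − 1 = 2.

2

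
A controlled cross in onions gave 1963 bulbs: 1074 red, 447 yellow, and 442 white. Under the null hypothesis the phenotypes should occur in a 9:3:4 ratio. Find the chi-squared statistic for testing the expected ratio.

22.598

Total ratio parts = 16. Expected numbers out of 1963:
  red: 1963 × 9/16 = 1104.1875
  yellow: 1963 × 3/16 = 368.0625
  white: 1963 × 4/16 = 490.75
χ² = Σ (O − E)² / E
  red: (1074 − 1104.1875)² / 1104.1875 = 0.8253
  yellow: (447 − 368.0625)² / 368.0625 = 16.9295
  white: (442 − 490.75)² / 490.75 = 4.8427
χ² = 0.8253 + 16.9295 + 4.8427 = 22.5975 ≈ 22.598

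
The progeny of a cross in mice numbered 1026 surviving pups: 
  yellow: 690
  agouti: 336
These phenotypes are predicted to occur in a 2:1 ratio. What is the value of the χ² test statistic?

Under the 2:1 hypothesis (Σ ratio = 3, N = 1026):
  yellow: 1026 × 2/3 = 684
  agouti: 1026 × 1/3 = 342
χ² = Σ (O − E)² / E
  yellow: (690 − 684)² / 684 = 0.0526
  agouti: (336 − 342)² / 342 = 0.1053
χ² = 0.0526 + 0.1053 = 0.1579 ≈ 0.158

0.158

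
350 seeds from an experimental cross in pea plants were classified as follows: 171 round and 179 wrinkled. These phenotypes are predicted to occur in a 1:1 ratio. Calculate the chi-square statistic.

Under the 1:1 hypothesis (Σ ratio = 2, N = 350):
  round: 350 × 1/2 = 175
  wrinkled: 350 × 1/2 = 175
χ² = Σ (O − E)² / E
  round: (171 − 175)² / 175 = 0.0914
  wrinkled: (179 − 175)² / 175 = 0.0914
χ² = 0.0914 + 0.0914 = 0.1828 ≈ 0.183

0.183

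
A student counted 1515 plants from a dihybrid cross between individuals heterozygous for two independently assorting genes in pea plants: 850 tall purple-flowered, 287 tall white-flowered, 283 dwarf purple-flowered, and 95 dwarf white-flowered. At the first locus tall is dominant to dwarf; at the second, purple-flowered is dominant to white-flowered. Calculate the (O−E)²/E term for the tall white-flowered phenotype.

A dihybrid F₂ with independent assortment and complete dominance at both loci gives a 9:3:3:1 phenotypic ratio.
Under the 9:3:3:1 hypothesis (Σ ratio = 16, N = 1515):
  tall purple-flowered: 1515 × 9/16 = 852.1875
  tall white-flowered: 1515 × 3/16 = 284.0625
  dwarf purple-flowered: 1515 × 3/16 = 284.0625
  dwarf white-flowered: 1515 × 1/16 = 94.6875
Contribution of tall white-flowered: (287 − 284.0625)² / 284.0625 = 0.0304

0.030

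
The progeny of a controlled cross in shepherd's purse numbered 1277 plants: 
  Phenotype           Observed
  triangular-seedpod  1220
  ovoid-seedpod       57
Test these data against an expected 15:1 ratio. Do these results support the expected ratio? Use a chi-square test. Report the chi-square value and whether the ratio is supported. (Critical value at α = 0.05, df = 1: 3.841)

6.955; not consistent

Expected counts for N = 1277 under a 15:1 ratio (total parts = 16):
  triangular-seedpod: 1277 × 15/16 = 1197.1875
  ovoid-seedpod: 1277 × 1/16 = 79.8125
χ² = Σ (O − E)² / E
  triangular-seedpod: (1220 − 1197.1875)² / 1197.1875 = 0.4347
  ovoid-seedpod: (57 − 79.8125)² / 79.8125 = 6.5204
χ² = 0.4347 + 6.5204 = 6.9551 ≈ 6.955
Degrees of freedom = 2 − 1 = 1; critical value at α = 0.05 is 3.841.
Since 6.955 > 3.841, we reject the null hypothesis — the data do not fit the 15:1 ratio.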